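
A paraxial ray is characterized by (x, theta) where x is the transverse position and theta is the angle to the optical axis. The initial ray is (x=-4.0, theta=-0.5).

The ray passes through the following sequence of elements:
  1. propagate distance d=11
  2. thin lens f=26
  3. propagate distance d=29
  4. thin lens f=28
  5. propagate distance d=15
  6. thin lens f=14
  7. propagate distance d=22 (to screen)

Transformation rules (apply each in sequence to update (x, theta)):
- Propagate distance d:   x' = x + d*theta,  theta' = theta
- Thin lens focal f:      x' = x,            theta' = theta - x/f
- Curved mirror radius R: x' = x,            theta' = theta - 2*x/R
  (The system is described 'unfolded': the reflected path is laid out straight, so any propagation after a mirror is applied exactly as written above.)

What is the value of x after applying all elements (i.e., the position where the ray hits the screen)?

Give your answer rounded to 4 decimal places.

Answer: 12.2800

Derivation:
Initial: x=-4.0000 theta=-0.5000
After 1 (propagate distance d=11): x=-9.5000 theta=-0.5000
After 2 (thin lens f=26): x=-9.5000 theta=-7/52 (≈-0.1346)
After 3 (propagate distance d=29): x=-697/52 (≈-13.4038) theta=-7/52 (≈-0.1346)
After 4 (thin lens f=28): x=-697/52 (≈-13.4038) theta=501/1456 (≈0.3441)
After 5 (propagate distance d=15): x=-12001/1456 (≈-8.2424) theta=501/1456 (≈0.3441)
After 6 (thin lens f=14): x=-12001/1456 (≈-8.2424) theta=19015/20384 (≈0.9328)
After 7 (propagate distance d=22 (to screen)): x=62579/5096 (≈12.2800) theta=19015/20384 (≈0.9328)
Rounded to 4 decimal places: x = 12.2800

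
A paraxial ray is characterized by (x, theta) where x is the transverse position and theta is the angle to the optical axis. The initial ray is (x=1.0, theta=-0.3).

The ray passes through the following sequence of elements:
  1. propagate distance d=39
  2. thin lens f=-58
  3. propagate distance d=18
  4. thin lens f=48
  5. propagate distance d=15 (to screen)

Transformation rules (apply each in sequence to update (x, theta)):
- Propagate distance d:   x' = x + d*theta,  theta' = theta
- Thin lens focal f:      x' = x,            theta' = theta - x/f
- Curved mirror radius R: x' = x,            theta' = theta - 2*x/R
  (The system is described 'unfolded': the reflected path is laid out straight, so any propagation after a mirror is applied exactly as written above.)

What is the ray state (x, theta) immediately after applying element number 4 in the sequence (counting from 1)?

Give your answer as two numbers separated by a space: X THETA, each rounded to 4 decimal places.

Initial: x=1.0000 theta=-0.3000
After 1 (propagate distance d=39): x=-10.7000 theta=-0.3000
After 2 (thin lens f=-58): x=-10.7000 theta=-281/580 (≈-0.4845)
After 3 (propagate distance d=18): x=-2816/145 (≈-19.4207) theta=-281/580 (≈-0.4845)
After 4 (thin lens f=48): x=-2816/145 (≈-19.4207) theta=-139/1740 (≈-0.0799)
Rounded to 4 decimal places: x = -19.4207, theta = -0.0799

Answer: -19.4207 -0.0799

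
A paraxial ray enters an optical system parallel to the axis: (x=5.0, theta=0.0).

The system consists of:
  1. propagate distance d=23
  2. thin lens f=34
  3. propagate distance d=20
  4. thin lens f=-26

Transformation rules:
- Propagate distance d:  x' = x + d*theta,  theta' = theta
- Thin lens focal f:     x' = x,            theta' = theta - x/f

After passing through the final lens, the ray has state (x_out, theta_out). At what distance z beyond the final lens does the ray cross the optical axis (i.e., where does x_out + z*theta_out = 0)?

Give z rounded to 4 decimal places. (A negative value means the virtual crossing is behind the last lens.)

Answer: 30.3333

Derivation:
Initial: x=5.0000 theta=0.0000
After 1 (propagate distance d=23): x=5.0000 theta=0.0000
After 2 (thin lens f=34): x=5.0000 theta=-5/34 (≈-0.1471)
After 3 (propagate distance d=20): x=35/17 (≈2.0588) theta=-5/34 (≈-0.1471)
After 4 (thin lens f=-26): x=35/17 (≈2.0588) theta=-15/221 (≈-0.0679)
z_focus = -x_out/theta_out = -(35/17)/(-15/221) = 91/3 ≈ 30.3333
Rounded to 4 decimal places: z = 30.3333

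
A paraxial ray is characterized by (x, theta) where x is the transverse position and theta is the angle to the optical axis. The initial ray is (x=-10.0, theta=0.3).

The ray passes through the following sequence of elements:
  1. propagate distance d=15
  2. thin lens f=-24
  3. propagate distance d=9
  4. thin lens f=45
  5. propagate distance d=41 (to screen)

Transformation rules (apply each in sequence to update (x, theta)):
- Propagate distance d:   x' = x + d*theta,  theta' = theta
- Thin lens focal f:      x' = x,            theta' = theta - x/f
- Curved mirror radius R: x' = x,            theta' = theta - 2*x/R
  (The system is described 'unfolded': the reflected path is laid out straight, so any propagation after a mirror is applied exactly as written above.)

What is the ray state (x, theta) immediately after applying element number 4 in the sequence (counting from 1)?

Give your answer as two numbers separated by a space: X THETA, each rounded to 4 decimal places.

Answer: -4.8625 0.1789

Derivation:
Initial: x=-10.0000 theta=0.3000
After 1 (propagate distance d=15): x=-5.5000 theta=0.3000
After 2 (thin lens f=-24): x=-5.5000 theta=17/240 (≈0.0708)
After 3 (propagate distance d=9): x=-4.8625 theta=17/240 (≈0.0708)
After 4 (thin lens f=45): x=-4.8625 theta=161/900 (≈0.1789)
Rounded to 4 decimal places: x = -4.8625, theta = 0.1789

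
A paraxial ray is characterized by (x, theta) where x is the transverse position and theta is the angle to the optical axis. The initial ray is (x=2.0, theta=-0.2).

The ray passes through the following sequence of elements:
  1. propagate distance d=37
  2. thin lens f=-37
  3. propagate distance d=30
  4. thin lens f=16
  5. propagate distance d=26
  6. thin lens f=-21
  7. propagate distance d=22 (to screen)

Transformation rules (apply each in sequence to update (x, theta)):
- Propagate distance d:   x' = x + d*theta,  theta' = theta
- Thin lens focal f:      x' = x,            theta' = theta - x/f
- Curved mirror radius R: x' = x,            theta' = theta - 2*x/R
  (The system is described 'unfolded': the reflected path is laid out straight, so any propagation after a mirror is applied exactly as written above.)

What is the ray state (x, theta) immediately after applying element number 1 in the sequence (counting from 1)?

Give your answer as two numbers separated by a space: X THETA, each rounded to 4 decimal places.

Answer: -5.4000 -0.2000

Derivation:
Initial: x=2.0000 theta=-0.2000
After 1 (propagate distance d=37): x=-5.4000 theta=-0.2000
Rounded to 4 decimal places: x = -5.4000, theta = -0.2000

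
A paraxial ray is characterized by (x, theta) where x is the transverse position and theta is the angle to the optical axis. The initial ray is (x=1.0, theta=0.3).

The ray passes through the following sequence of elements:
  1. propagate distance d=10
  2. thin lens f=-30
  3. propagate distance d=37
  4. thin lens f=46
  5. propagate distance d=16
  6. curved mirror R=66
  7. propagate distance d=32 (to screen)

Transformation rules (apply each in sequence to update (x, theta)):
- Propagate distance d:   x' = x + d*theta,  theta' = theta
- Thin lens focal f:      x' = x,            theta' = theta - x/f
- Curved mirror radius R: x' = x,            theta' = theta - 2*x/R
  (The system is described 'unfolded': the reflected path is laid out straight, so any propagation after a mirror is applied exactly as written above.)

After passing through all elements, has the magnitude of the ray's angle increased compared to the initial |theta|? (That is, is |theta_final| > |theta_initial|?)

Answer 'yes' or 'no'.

Initial: x=1.0000 theta=0.3000
After 1 (propagate distance d=10): x=4.0000 theta=0.3000
After 2 (thin lens f=-30): x=4.0000 theta=13/30 (≈0.4333)
After 3 (propagate distance d=37): x=601/30 (≈20.0333) theta=13/30 (≈0.4333)
After 4 (thin lens f=46): x=601/30 (≈20.0333) theta=-1/460 (≈-0.0022)
After 5 (propagate distance d=16): x=13799/690 (≈19.9986) theta=-1/460 (≈-0.0022)
After 6 (curved mirror R=66): x=13799/690 (≈19.9986) theta=-27697/45540 (≈-0.6082)
After 7 (propagate distance d=32 (to screen)): x=2443/4554 (≈0.5365) theta=-27697/45540 (≈-0.6082)
|theta_initial|=0.3000 |theta_final|=27697/45540 (≈0.6082) -> increased

Answer: yes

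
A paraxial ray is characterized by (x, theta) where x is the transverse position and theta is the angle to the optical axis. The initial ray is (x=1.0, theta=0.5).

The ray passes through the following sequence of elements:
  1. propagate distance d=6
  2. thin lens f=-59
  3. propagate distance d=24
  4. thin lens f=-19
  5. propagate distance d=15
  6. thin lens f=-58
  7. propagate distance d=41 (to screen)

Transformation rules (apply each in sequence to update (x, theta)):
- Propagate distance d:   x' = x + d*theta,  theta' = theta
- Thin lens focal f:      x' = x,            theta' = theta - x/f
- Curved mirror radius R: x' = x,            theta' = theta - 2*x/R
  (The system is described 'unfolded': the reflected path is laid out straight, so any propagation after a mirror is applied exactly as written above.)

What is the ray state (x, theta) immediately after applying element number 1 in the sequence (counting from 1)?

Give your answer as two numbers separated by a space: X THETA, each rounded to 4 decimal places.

Answer: 4.0000 0.5000

Derivation:
Initial: x=1.0000 theta=0.5000
After 1 (propagate distance d=6): x=4.0000 theta=0.5000
Rounded to 4 decimal places: x = 4.0000, theta = 0.5000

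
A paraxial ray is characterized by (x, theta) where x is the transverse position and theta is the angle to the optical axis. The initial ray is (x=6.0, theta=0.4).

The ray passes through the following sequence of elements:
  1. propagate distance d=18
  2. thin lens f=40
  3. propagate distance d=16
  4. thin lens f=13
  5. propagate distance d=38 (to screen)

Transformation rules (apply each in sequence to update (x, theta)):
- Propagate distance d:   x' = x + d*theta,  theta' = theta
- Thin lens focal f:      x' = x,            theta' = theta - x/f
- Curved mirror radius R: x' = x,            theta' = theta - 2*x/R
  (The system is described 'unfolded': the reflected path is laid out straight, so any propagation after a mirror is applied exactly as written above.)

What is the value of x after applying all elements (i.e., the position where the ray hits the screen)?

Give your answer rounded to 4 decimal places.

Initial: x=6.0000 theta=0.4000
After 1 (propagate distance d=18): x=13.2000 theta=0.4000
After 2 (thin lens f=40): x=13.2000 theta=0.0700
After 3 (propagate distance d=16): x=14.3200 theta=0.0700
After 4 (thin lens f=13): x=14.3200 theta=-1341/1300 (≈-1.0315)
After 5 (propagate distance d=38 (to screen)): x=-16171/650 (≈-24.8785) theta=-1341/1300 (≈-1.0315)
Rounded to 4 decimal places: x = -24.8785

Answer: -24.8785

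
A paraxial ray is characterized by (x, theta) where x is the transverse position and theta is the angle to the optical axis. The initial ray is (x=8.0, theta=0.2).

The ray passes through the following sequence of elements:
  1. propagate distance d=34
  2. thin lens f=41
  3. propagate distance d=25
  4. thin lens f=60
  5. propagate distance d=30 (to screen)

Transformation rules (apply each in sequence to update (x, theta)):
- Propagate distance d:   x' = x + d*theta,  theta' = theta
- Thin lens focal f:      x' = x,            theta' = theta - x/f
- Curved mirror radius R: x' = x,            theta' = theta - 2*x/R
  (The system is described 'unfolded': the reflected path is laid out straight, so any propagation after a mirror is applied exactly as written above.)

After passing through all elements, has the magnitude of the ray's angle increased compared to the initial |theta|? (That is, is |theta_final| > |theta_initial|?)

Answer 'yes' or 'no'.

Answer: yes

Derivation:
Initial: x=8.0000 theta=0.2000
After 1 (propagate distance d=34): x=14.8000 theta=0.2000
After 2 (thin lens f=41): x=14.8000 theta=-33/205 (≈-0.1610)
After 3 (propagate distance d=25): x=2209/205 (≈10.7756) theta=-33/205 (≈-0.1610)
After 4 (thin lens f=60): x=2209/205 (≈10.7756) theta=-4189/12300 (≈-0.3406)
After 5 (propagate distance d=30 (to screen)): x=229/410 (≈0.5585) theta=-4189/12300 (≈-0.3406)
|theta_initial|=0.2000 |theta_final|=4189/12300 (≈0.3406) -> increased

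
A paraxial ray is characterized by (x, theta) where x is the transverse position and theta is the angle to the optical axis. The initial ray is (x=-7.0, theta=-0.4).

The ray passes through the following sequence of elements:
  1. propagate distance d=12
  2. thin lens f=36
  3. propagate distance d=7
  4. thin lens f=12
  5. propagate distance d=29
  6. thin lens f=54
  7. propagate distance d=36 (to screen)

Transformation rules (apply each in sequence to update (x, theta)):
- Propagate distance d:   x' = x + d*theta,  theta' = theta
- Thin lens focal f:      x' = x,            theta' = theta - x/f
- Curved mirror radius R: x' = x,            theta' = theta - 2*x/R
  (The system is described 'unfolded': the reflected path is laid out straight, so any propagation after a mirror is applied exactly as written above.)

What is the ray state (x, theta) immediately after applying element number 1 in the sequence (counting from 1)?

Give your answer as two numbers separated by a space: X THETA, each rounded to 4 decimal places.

Initial: x=-7.0000 theta=-0.4000
After 1 (propagate distance d=12): x=-11.8000 theta=-0.4000
Rounded to 4 decimal places: x = -11.8000, theta = -0.4000

Answer: -11.8000 -0.4000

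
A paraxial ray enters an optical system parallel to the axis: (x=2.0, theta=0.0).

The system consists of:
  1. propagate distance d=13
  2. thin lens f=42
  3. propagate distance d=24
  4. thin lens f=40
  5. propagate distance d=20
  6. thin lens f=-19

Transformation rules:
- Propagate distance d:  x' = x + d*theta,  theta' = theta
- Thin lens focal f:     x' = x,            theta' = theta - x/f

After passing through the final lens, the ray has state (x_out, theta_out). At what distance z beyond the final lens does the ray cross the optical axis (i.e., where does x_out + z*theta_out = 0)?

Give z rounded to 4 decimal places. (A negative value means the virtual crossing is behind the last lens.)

Initial: x=2.0000 theta=0.0000
After 1 (propagate distance d=13): x=2.0000 theta=0.0000
After 2 (thin lens f=42): x=2.0000 theta=-1/21 (≈-0.0476)
After 3 (propagate distance d=24): x=6/7 (≈0.8571) theta=-1/21 (≈-0.0476)
After 4 (thin lens f=40): x=6/7 (≈0.8571) theta=-29/420 (≈-0.0690)
After 5 (propagate distance d=20): x=-11/21 (≈-0.5238) theta=-29/420 (≈-0.0690)
After 6 (thin lens f=-19): x=-11/21 (≈-0.5238) theta=-257/2660 (≈-0.0966)
z_focus = -x_out/theta_out = -(-11/21)/(-257/2660) = -4180/771 ≈ -5.4215
Rounded to 4 decimal places: z = -5.4215

Answer: -5.4215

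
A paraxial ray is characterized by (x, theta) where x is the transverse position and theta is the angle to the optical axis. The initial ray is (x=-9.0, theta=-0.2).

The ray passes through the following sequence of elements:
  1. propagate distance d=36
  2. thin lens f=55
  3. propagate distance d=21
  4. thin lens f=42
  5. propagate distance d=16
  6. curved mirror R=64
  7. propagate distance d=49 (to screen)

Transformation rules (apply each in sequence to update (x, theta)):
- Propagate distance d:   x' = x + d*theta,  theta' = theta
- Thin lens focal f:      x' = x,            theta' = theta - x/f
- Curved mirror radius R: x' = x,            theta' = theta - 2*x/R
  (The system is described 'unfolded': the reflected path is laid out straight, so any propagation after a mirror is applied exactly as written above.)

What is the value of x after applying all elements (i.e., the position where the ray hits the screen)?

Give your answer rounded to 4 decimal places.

Initial: x=-9.0000 theta=-0.2000
After 1 (propagate distance d=36): x=-16.2000 theta=-0.2000
After 2 (thin lens f=55): x=-16.2000 theta=26/275 (≈0.0945)
After 3 (propagate distance d=21): x=-3909/275 (≈-14.2145) theta=26/275 (≈0.0945)
After 4 (thin lens f=42): x=-3909/275 (≈-14.2145) theta=1667/3850 (≈0.4330)
After 5 (propagate distance d=16): x=-14027/1925 (≈-7.2868) theta=1667/3850 (≈0.4330)
After 6 (curved mirror R=64): x=-14027/1925 (≈-7.2868) theta=40699/61600 (≈0.6607)
After 7 (propagate distance d=49 (to screen)): x=1545387/61600 (≈25.0875) theta=40699/61600 (≈0.6607)
Rounded to 4 decimal places: x = 25.0875

Answer: 25.0875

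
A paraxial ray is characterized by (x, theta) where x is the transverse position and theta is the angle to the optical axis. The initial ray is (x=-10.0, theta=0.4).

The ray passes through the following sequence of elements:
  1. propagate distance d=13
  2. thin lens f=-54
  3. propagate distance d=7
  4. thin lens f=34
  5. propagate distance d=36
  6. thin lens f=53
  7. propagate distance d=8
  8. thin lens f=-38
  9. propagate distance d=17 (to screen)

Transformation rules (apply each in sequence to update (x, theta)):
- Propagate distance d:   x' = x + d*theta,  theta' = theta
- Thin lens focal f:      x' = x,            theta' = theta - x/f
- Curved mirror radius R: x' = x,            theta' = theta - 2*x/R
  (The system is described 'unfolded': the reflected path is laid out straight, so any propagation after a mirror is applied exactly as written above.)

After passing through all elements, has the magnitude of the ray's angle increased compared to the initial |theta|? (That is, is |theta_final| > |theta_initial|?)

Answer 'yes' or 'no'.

Answer: yes

Derivation:
Initial: x=-10.0000 theta=0.4000
After 1 (propagate distance d=13): x=-4.8000 theta=0.4000
After 2 (thin lens f=-54): x=-4.8000 theta=14/45 (≈0.3111)
After 3 (propagate distance d=7): x=-118/45 (≈-2.6222) theta=14/45 (≈0.3111)
After 4 (thin lens f=34): x=-118/45 (≈-2.6222) theta=33/85 (≈0.3882)
After 5 (propagate distance d=36): x=8686/765 (≈11.3542) theta=33/85 (≈0.3882)
After 6 (thin lens f=53): x=8686/765 (≈11.3542) theta=83/477 (≈0.1740)
After 7 (propagate distance d=8): x=57422/4505 (≈12.7463) theta=83/477 (≈0.1740)
After 8 (thin lens f=-38): x=57422/4505 (≈12.7463) theta=392444/770355 (≈0.5094)
After 9 (propagate distance d=17 (to screen)): x=3298142/154071 (≈21.4066) theta=392444/770355 (≈0.5094)
|theta_initial|=0.4000 |theta_final|=392444/770355 (≈0.5094) -> increased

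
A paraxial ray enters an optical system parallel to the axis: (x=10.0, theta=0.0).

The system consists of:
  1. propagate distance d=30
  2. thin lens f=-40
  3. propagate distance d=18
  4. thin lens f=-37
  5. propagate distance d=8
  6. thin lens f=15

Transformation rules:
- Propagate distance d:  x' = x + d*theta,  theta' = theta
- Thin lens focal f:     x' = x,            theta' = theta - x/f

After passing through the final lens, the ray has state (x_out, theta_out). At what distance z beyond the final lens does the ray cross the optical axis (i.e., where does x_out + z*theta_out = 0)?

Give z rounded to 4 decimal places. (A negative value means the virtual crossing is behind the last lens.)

Answer: 29.4328

Derivation:
Initial: x=10.0000 theta=0.0000
After 1 (propagate distance d=30): x=10.0000 theta=0.0000
After 2 (thin lens f=-40): x=10.0000 theta=0.2500
After 3 (propagate distance d=18): x=14.5000 theta=0.2500
After 4 (thin lens f=-37): x=14.5000 theta=95/148 (≈0.6419)
After 5 (propagate distance d=8): x=1453/74 (≈19.6351) theta=95/148 (≈0.6419)
After 6 (thin lens f=15): x=1453/74 (≈19.6351) theta=-1481/2220 (≈-0.6671)
z_focus = -x_out/theta_out = -(1453/74)/(-1481/2220) = 43590/1481 ≈ 29.4328
Rounded to 4 decimal places: z = 29.4328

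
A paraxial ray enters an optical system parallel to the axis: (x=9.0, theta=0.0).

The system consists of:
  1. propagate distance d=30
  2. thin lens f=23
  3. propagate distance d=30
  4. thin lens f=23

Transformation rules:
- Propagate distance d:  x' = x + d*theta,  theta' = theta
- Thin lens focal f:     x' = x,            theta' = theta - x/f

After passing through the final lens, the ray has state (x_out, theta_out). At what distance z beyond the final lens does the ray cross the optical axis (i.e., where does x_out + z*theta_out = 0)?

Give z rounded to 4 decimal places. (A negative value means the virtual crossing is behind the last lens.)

Answer: -10.0625

Derivation:
Initial: x=9.0000 theta=0.0000
After 1 (propagate distance d=30): x=9.0000 theta=0.0000
After 2 (thin lens f=23): x=9.0000 theta=-9/23 (≈-0.3913)
After 3 (propagate distance d=30): x=-63/23 (≈-2.7391) theta=-9/23 (≈-0.3913)
After 4 (thin lens f=23): x=-63/23 (≈-2.7391) theta=-144/529 (≈-0.2722)
z_focus = -x_out/theta_out = -(-63/23)/(-144/529) = -10.0625
Rounded to 4 decimal places: z = -10.0625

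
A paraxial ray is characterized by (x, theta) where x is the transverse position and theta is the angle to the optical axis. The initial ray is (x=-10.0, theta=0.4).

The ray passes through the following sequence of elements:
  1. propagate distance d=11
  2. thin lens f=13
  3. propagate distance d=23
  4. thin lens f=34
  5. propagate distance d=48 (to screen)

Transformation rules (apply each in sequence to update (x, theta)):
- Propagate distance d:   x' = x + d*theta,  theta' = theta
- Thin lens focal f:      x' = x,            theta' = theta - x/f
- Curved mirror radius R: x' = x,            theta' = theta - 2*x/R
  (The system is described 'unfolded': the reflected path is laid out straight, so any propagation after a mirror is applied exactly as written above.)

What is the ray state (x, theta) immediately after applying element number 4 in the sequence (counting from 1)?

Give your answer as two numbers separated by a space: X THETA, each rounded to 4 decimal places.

Answer: 13.5077 0.4335

Derivation:
Initial: x=-10.0000 theta=0.4000
After 1 (propagate distance d=11): x=-5.6000 theta=0.4000
After 2 (thin lens f=13): x=-5.6000 theta=54/65 (≈0.8308)
After 3 (propagate distance d=23): x=878/65 (≈13.5077) theta=54/65 (≈0.8308)
After 4 (thin lens f=34): x=878/65 (≈13.5077) theta=479/1105 (≈0.4335)
Rounded to 4 decimal places: x = 13.5077, theta = 0.4335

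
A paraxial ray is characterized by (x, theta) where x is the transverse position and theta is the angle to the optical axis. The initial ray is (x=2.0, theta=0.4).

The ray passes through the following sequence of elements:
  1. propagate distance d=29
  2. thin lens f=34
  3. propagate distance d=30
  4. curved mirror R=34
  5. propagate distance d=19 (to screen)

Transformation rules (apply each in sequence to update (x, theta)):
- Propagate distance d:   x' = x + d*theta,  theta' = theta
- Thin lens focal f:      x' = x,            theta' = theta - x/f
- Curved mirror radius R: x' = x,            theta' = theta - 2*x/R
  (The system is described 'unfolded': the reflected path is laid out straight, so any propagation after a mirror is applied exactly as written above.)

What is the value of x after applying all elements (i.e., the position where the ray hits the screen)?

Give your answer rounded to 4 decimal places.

Answer: -1.6000

Derivation:
Initial: x=2.0000 theta=0.4000
After 1 (propagate distance d=29): x=13.6000 theta=0.4000
After 2 (thin lens f=34): x=13.6000 theta=0.0000
After 3 (propagate distance d=30): x=13.6000 theta=0.0000
After 4 (curved mirror R=34): x=13.6000 theta=-0.8000
After 5 (propagate distance d=19 (to screen)): x=-1.6000 theta=-0.8000
Rounded to 4 decimal places: x = -1.6000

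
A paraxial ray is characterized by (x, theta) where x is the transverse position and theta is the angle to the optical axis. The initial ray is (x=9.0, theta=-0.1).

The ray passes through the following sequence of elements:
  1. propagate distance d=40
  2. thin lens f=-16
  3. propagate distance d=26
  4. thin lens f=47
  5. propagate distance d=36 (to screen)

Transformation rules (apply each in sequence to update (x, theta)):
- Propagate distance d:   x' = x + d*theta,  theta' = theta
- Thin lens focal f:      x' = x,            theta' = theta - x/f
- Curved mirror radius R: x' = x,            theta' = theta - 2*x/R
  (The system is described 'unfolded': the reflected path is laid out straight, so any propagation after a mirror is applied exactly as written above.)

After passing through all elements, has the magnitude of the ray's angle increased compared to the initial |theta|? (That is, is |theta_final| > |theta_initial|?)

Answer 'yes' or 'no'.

Initial: x=9.0000 theta=-0.1000
After 1 (propagate distance d=40): x=5.0000 theta=-0.1000
After 2 (thin lens f=-16): x=5.0000 theta=0.2125
After 3 (propagate distance d=26): x=10.5250 theta=0.2125
After 4 (thin lens f=47): x=10.5250 theta=-43/3760 (≈-0.0114)
After 5 (propagate distance d=36 (to screen)): x=19013/1880 (≈10.1133) theta=-43/3760 (≈-0.0114)
|theta_initial|=0.1000 |theta_final|=43/3760 (≈0.0114) -> not increased

Answer: no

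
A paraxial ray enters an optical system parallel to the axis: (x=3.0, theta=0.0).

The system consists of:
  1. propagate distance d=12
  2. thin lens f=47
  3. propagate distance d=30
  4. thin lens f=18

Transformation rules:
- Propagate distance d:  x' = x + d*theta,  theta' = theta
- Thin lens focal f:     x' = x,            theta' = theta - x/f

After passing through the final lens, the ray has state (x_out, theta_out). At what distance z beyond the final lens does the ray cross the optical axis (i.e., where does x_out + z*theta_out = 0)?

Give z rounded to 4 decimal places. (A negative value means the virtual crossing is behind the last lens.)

Initial: x=3.0000 theta=0.0000
After 1 (propagate distance d=12): x=3.0000 theta=0.0000
After 2 (thin lens f=47): x=3.0000 theta=-3/47 (≈-0.0638)
After 3 (propagate distance d=30): x=51/47 (≈1.0851) theta=-3/47 (≈-0.0638)
After 4 (thin lens f=18): x=51/47 (≈1.0851) theta=-35/282 (≈-0.1241)
z_focus = -x_out/theta_out = -(51/47)/(-35/282) = 306/35 ≈ 8.7429
Rounded to 4 decimal places: z = 8.7429

Answer: 8.7429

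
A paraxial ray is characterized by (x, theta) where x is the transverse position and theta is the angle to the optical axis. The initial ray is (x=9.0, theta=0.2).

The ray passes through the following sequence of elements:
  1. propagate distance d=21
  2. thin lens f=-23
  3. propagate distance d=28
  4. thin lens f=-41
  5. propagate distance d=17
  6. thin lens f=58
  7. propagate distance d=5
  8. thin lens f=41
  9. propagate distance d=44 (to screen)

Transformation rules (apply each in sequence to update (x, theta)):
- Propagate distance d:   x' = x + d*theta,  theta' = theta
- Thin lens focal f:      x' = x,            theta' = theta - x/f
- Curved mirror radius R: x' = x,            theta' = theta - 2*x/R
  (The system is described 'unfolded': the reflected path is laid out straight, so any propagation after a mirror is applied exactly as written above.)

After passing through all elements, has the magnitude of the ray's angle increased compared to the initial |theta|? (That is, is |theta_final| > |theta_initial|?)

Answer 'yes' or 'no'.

Initial: x=9.0000 theta=0.2000
After 1 (propagate distance d=21): x=13.2000 theta=0.2000
After 2 (thin lens f=-23): x=13.2000 theta=89/115 (≈0.7739)
After 3 (propagate distance d=28): x=802/23 (≈34.8696) theta=89/115 (≈0.7739)
After 4 (thin lens f=-41): x=802/23 (≈34.8696) theta=333/205 (≈1.6244)
After 5 (propagate distance d=17): x=294613/4715 (≈62.4842) theta=333/205 (≈1.6244)
After 6 (thin lens f=58): x=294613/4715 (≈62.4842) theta=3649/6670 (≈0.5471)
After 7 (propagate distance d=5): x=17835599/273470 (≈65.2196) theta=3649/6670 (≈0.5471)
After 8 (thin lens f=41): x=17835599/273470 (≈65.2196) theta=-1170163/1121227 (≈-1.0436)
After 9 (propagate distance d=44 (to screen)): x=216387839/11212270 (≈19.2992) theta=-1170163/1121227 (≈-1.0436)
|theta_initial|=0.2000 |theta_final|=1170163/1121227 (≈1.0436) -> increased

Answer: yes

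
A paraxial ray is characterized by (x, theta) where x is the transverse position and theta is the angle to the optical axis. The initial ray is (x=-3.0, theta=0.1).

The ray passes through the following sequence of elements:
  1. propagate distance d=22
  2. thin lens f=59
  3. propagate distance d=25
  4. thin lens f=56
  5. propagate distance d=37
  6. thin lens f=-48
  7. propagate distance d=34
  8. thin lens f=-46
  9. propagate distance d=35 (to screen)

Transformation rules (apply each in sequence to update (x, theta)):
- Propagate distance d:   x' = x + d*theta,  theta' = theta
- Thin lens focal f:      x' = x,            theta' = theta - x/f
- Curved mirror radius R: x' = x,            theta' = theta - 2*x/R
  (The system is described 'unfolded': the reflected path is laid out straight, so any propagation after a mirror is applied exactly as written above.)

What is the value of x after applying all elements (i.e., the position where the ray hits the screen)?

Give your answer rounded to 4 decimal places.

Initial: x=-3.0000 theta=0.1000
After 1 (propagate distance d=22): x=-0.8000 theta=0.1000
After 2 (thin lens f=59): x=-0.8000 theta=67/590 (≈0.1136)
After 3 (propagate distance d=25): x=1203/590 (≈2.0390) theta=67/590 (≈0.1136)
After 4 (thin lens f=56): x=1203/590 (≈2.0390) theta=2549/33040 (≈0.0771)
After 5 (propagate distance d=37): x=161681/33040 (≈4.8935) theta=2549/33040 (≈0.0771)
After 6 (thin lens f=-48): x=161681/33040 (≈4.8935) theta=284033/1585920 (≈0.1791)
After 7 (propagate distance d=34): x=1741781/158592 (≈10.9828) theta=284033/1585920 (≈0.1791)
After 8 (thin lens f=-46): x=1741781/158592 (≈10.9828) theta=238151/569940 (≈0.4179)
After 9 (propagate distance d=35 (to screen)): x=93406787/3647616 (≈25.6076) theta=238151/569940 (≈0.4179)
Rounded to 4 decimal places: x = 25.6076

Answer: 25.6076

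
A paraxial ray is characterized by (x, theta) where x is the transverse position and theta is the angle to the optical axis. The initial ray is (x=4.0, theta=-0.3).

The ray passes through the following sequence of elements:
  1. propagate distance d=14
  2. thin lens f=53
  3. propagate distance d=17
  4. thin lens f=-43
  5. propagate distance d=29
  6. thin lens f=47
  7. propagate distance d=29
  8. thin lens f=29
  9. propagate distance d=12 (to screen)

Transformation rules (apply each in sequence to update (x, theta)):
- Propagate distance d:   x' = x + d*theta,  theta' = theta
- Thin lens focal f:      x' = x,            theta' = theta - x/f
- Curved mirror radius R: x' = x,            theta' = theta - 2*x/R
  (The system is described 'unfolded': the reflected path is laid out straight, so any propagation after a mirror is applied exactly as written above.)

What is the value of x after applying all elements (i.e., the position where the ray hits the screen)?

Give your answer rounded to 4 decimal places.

Answer: -11.5869

Derivation:
Initial: x=4.0000 theta=-0.3000
After 1 (propagate distance d=14): x=-0.2000 theta=-0.3000
After 2 (thin lens f=53): x=-0.2000 theta=-157/530 (≈-0.2962)
After 3 (propagate distance d=17): x=-555/106 (≈-5.2358) theta=-157/530 (≈-0.2962)
After 4 (thin lens f=-43): x=-555/106 (≈-5.2358) theta=-4763/11395 (≈-0.4180)
After 5 (propagate distance d=29): x=-395579/22790 (≈-17.3576) theta=-4763/11395 (≈-0.4180)
After 6 (thin lens f=47): x=-395579/22790 (≈-17.3576) theta=-52143/1071130 (≈-0.0487)
After 7 (propagate distance d=29): x=-2010436/107113 (≈-18.7693) theta=-52143/1071130 (≈-0.0487)
After 8 (thin lens f=29): x=-2010436/107113 (≈-18.7693) theta=395579/660910 (≈0.5985)
After 9 (propagate distance d=12 (to screen)): x=-179959942/15531385 (≈-11.5869) theta=395579/660910 (≈0.5985)
Rounded to 4 decimal places: x = -11.5869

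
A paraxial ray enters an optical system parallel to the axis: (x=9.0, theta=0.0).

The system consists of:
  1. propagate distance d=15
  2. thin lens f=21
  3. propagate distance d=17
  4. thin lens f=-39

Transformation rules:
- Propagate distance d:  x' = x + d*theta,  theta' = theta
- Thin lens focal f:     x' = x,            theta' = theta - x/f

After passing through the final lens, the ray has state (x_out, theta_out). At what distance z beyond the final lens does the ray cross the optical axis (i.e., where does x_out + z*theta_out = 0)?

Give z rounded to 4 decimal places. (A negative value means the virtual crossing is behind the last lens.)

Answer: 4.4571

Derivation:
Initial: x=9.0000 theta=0.0000
After 1 (propagate distance d=15): x=9.0000 theta=0.0000
After 2 (thin lens f=21): x=9.0000 theta=-3/7 (≈-0.4286)
After 3 (propagate distance d=17): x=12/7 (≈1.7143) theta=-3/7 (≈-0.4286)
After 4 (thin lens f=-39): x=12/7 (≈1.7143) theta=-5/13 (≈-0.3846)
z_focus = -x_out/theta_out = -(12/7)/(-5/13) = 156/35 ≈ 4.4571
Rounded to 4 decimal places: z = 4.4571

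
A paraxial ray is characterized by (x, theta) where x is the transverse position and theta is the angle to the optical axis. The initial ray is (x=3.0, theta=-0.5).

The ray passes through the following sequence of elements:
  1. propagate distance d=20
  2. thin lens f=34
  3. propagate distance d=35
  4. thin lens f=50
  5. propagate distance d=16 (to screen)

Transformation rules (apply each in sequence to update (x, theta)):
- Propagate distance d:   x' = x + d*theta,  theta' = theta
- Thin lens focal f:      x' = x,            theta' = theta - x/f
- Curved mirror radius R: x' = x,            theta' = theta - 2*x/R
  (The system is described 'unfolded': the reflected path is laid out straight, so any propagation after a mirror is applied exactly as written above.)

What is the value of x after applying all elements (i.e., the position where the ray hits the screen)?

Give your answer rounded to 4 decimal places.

Initial: x=3.0000 theta=-0.5000
After 1 (propagate distance d=20): x=-7.0000 theta=-0.5000
After 2 (thin lens f=34): x=-7.0000 theta=-5/17 (≈-0.2941)
After 3 (propagate distance d=35): x=-294/17 (≈-17.2941) theta=-5/17 (≈-0.2941)
After 4 (thin lens f=50): x=-294/17 (≈-17.2941) theta=22/425 (≈0.0518)
After 5 (propagate distance d=16 (to screen)): x=-6998/425 (≈-16.4659) theta=22/425 (≈0.0518)
Rounded to 4 decimal places: x = -16.4659

Answer: -16.4659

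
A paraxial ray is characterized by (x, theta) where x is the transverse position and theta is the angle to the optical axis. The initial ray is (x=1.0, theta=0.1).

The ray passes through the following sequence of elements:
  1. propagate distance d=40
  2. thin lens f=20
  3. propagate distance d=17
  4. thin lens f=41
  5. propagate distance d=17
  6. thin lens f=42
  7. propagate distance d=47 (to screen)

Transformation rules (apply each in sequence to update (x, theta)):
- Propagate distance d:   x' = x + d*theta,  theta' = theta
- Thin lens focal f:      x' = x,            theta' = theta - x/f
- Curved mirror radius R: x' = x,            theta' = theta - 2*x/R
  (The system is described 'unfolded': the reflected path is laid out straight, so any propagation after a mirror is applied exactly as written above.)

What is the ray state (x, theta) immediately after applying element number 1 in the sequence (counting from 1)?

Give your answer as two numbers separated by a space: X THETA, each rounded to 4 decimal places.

Answer: 5.0000 0.1000

Derivation:
Initial: x=1.0000 theta=0.1000
After 1 (propagate distance d=40): x=5.0000 theta=0.1000
Rounded to 4 decimal places: x = 5.0000, theta = 0.1000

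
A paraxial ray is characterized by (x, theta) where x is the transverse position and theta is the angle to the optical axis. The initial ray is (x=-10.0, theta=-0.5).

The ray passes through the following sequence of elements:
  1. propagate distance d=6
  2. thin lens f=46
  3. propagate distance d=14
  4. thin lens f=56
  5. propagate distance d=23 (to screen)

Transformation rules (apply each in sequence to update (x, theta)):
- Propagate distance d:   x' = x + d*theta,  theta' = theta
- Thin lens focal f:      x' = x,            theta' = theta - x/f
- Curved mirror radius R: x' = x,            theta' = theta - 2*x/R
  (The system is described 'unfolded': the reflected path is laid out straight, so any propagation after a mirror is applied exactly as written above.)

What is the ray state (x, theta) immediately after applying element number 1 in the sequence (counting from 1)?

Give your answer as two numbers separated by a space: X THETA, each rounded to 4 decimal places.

Initial: x=-10.0000 theta=-0.5000
After 1 (propagate distance d=6): x=-13.0000 theta=-0.5000
Rounded to 4 decimal places: x = -13.0000, theta = -0.5000

Answer: -13.0000 -0.5000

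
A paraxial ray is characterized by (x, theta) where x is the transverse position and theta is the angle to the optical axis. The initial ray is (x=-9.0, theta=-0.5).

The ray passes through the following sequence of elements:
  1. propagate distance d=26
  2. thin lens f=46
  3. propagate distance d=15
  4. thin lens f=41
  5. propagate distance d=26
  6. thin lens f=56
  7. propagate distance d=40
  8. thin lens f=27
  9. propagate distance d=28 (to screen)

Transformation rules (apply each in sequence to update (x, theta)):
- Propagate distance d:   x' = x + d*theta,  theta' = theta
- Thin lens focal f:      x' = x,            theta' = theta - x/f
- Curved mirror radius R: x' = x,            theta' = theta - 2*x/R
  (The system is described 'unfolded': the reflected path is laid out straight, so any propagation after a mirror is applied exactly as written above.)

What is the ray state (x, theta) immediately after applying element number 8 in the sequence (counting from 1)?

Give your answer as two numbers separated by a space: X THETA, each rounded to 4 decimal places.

Initial: x=-9.0000 theta=-0.5000
After 1 (propagate distance d=26): x=-22.0000 theta=-0.5000
After 2 (thin lens f=46): x=-22.0000 theta=-1/46 (≈-0.0217)
After 3 (propagate distance d=15): x=-1027/46 (≈-22.3261) theta=-1/46 (≈-0.0217)
After 4 (thin lens f=41): x=-1027/46 (≈-22.3261) theta=493/943 (≈0.5228)
After 5 (propagate distance d=26): x=-16471/1886 (≈-8.7333) theta=493/943 (≈0.5228)
After 6 (thin lens f=56): x=-16471/1886 (≈-8.7333) theta=10241/15088 (≈0.6788)
After 7 (propagate distance d=40): x=17367/943 (≈18.4168) theta=10241/15088 (≈0.6788)
After 8 (thin lens f=27): x=17367/943 (≈18.4168) theta=-455/135792 (≈-0.0034)
Rounded to 4 decimal places: x = 18.4168, theta = -0.0034

Answer: 18.4168 -0.0034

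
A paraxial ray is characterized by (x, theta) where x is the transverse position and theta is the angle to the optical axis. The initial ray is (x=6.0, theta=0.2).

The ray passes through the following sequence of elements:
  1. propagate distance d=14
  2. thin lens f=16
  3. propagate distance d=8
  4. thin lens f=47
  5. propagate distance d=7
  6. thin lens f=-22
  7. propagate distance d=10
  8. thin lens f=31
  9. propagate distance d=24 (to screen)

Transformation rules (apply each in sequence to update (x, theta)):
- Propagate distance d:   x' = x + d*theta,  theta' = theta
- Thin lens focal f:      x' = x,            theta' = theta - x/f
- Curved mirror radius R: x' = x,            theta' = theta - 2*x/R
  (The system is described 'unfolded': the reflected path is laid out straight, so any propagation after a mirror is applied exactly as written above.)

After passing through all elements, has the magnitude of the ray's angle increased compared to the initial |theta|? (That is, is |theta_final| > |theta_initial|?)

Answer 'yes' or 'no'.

Initial: x=6.0000 theta=0.2000
After 1 (propagate distance d=14): x=8.8000 theta=0.2000
After 2 (thin lens f=16): x=8.8000 theta=-0.3500
After 3 (propagate distance d=8): x=6.0000 theta=-0.3500
After 4 (thin lens f=47): x=6.0000 theta=-449/940 (≈-0.4777)
After 5 (propagate distance d=7): x=2497/940 (≈2.6564) theta=-449/940 (≈-0.4777)
After 6 (thin lens f=-22): x=2497/940 (≈2.6564) theta=-671/1880 (≈-0.3569)
After 7 (propagate distance d=10): x=-429/470 (≈-0.9128) theta=-671/1880 (≈-0.3569)
After 8 (thin lens f=31): x=-429/470 (≈-0.9128) theta=-3817/11656 (≈-0.3275)
After 9 (propagate distance d=24 (to screen)): x=-127809/14570 (≈-8.7721) theta=-3817/11656 (≈-0.3275)
|theta_initial|=0.2000 |theta_final|=3817/11656 (≈0.3275) -> increased

Answer: yes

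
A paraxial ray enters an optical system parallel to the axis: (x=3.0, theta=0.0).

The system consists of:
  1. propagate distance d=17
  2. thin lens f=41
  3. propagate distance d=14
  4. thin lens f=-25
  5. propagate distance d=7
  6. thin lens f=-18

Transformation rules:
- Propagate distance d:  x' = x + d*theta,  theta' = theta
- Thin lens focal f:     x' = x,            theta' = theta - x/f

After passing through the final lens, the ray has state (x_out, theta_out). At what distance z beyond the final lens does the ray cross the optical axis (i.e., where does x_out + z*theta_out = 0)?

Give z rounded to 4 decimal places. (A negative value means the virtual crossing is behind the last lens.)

Initial: x=3.0000 theta=0.0000
After 1 (propagate distance d=17): x=3.0000 theta=0.0000
After 2 (thin lens f=41): x=3.0000 theta=-3/41 (≈-0.0732)
After 3 (propagate distance d=14): x=81/41 (≈1.9756) theta=-3/41 (≈-0.0732)
After 4 (thin lens f=-25): x=81/41 (≈1.9756) theta=6/1025 (≈0.0059)
After 5 (propagate distance d=7): x=2067/1025 (≈2.0166) theta=6/1025 (≈0.0059)
After 6 (thin lens f=-18): x=2067/1025 (≈2.0166) theta=29/246 (≈0.1179)
z_focus = -x_out/theta_out = -(2067/1025)/(29/246) = -12402/725 ≈ -17.1062
Rounded to 4 decimal places: z = -17.1062

Answer: -17.1062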